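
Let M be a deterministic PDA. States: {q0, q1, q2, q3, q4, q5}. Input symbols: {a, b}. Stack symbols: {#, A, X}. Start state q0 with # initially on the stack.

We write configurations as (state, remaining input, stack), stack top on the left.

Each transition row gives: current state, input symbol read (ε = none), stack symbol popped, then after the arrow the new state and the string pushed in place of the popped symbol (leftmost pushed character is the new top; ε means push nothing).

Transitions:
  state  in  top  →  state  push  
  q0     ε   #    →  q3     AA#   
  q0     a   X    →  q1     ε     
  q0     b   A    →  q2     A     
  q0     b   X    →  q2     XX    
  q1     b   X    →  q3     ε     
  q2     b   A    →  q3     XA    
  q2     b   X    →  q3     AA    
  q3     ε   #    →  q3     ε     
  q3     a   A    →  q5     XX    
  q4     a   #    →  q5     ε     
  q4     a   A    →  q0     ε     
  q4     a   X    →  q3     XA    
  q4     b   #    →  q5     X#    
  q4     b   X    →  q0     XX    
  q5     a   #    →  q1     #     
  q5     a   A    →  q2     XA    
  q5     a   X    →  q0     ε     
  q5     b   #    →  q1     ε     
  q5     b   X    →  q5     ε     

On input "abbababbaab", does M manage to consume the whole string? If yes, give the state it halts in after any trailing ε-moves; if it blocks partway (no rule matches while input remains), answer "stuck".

stuck

(q0, abbababbaab, #)
  ε-move, top #: go to q3, push AA# → (q3, abbababbaab, AA#)
  read a, top A: go to q5, push XX → (q5, bbababbaab, XXA#)
  read b, top X: go to q5, push ε → (q5, bababbaab, XA#)
  read b, top X: go to q5, push ε → (q5, ababbaab, A#)
  read a, top A: go to q2, push XA → (q2, babbaab, XA#)
  read b, top X: go to q3, push AA → (q3, abbaab, AAA#)
  read a, top A: go to q5, push XX → (q5, bbaab, XXAA#)
  read b, top X: go to q5, push ε → (q5, baab, XAA#)
  read b, top X: go to q5, push ε → (q5, aab, AA#)
  read a, top A: go to q2, push XA → (q2, ab, XAA#)
No transition for (q2, a, top X); M blocks with input ab remaining.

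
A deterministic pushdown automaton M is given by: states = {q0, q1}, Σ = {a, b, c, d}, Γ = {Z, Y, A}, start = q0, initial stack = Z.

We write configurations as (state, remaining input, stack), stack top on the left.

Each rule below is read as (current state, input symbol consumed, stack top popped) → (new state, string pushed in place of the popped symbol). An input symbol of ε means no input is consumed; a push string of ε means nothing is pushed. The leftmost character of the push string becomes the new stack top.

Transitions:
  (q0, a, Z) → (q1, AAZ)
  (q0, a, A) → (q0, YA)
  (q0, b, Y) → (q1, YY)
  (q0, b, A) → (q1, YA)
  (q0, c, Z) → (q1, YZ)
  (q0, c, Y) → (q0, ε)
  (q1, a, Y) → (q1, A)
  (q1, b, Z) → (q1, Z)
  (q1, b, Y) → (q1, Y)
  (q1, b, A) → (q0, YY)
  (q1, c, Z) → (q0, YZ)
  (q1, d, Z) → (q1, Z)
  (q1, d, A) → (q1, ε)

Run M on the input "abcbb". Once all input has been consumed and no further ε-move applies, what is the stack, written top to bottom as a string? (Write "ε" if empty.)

YYAZ

(q0, abcbb, Z) ⊢ (q1, bcbb, AAZ) ⊢ (q0, cbb, YYAZ) ⊢ (q0, bb, YAZ) ⊢ (q1, b, YYAZ) ⊢ (q1, ε, YYAZ)
All input consumed in state q1 with stack YYAZ.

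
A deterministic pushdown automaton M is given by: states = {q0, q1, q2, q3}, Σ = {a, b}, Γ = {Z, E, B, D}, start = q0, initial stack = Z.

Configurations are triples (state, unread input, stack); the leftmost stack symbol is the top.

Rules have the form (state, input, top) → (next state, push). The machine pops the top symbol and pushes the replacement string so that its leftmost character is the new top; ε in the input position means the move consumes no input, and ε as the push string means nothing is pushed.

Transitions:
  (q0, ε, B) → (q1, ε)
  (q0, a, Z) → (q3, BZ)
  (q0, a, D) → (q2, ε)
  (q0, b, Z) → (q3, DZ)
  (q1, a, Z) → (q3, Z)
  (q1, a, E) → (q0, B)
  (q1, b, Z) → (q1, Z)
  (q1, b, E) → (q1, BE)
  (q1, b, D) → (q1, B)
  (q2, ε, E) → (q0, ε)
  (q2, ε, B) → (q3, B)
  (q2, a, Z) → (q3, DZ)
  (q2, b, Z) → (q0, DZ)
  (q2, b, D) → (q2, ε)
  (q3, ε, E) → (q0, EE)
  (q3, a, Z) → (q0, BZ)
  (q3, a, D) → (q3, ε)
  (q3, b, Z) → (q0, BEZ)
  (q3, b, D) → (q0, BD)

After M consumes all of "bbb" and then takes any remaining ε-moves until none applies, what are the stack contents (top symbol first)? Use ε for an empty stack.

(q0, bbb, Z)
  read b, top Z: go to q3, push DZ → (q3, bb, DZ)
  read b, top D: go to q0, push BD → (q0, b, BDZ)
  ε-move, top B: go to q1, push ε → (q1, b, DZ)
  read b, top D: go to q1, push B → (q1, ε, BZ)
All input consumed in state q1 with stack BZ.

BZ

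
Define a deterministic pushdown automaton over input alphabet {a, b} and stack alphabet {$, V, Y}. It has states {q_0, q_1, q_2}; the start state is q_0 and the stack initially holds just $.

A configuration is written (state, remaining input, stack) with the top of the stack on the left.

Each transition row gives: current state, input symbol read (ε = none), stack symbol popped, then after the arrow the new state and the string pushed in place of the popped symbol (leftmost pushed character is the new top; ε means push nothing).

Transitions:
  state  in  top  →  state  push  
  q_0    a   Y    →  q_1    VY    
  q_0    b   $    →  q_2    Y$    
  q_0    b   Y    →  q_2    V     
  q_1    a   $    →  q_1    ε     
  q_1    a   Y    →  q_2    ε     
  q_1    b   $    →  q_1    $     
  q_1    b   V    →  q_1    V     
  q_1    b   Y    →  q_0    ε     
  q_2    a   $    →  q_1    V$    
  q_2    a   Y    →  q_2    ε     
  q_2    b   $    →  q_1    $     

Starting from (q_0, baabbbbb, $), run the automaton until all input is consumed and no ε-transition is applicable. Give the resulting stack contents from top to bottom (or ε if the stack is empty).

V$

(q_0, baabbbbb, $)
  read b, top $: go to q_2, push Y$ → (q_2, aabbbbb, Y$)
  read a, top Y: go to q_2, push ε → (q_2, abbbbb, $)
  read a, top $: go to q_1, push V$ → (q_1, bbbbb, V$)
  read b, top V: go to q_1, push V → (q_1, bbbb, V$)
  read b, top V: go to q_1, push V → (q_1, bbb, V$)
  read b, top V: go to q_1, push V → (q_1, bb, V$)
  read b, top V: go to q_1, push V → (q_1, b, V$)
  read b, top V: go to q_1, push V → (q_1, ε, V$)
All input consumed in state q_1 with stack V$.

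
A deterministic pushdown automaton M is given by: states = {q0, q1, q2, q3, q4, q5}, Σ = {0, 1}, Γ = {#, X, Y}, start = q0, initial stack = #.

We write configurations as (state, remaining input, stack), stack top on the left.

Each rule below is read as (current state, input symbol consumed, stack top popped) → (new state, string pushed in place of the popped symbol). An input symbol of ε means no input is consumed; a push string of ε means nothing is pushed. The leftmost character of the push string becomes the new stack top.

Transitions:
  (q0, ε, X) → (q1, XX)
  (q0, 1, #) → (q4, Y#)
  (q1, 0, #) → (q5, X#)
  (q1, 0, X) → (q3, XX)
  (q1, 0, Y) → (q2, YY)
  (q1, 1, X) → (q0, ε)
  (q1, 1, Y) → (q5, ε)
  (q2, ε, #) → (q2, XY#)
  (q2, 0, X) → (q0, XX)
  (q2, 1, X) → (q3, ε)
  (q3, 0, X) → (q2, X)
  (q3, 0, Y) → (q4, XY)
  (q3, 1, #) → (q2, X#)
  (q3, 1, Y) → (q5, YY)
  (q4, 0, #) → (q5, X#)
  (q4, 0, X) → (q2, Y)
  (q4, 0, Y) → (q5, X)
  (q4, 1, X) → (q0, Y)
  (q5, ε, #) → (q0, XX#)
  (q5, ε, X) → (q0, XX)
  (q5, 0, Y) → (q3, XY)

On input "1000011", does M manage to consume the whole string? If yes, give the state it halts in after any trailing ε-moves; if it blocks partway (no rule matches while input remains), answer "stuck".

(q0, 1000011, #)
  read 1, top #: go to q4, push Y# → (q4, 000011, Y#)
  read 0, top Y: go to q5, push X → (q5, 00011, X#)
  ε-move, top X: go to q0, push XX → (q0, 00011, XX#)
  ε-move, top X: go to q1, push XX → (q1, 00011, XXX#)
  read 0, top X: go to q3, push XX → (q3, 0011, XXXX#)
  read 0, top X: go to q2, push X → (q2, 011, XXXX#)
  read 0, top X: go to q0, push XX → (q0, 11, XXXXX#)
  ε-move, top X: go to q1, push XX → (q1, 11, XXXXXX#)
  read 1, top X: go to q0, push ε → (q0, 1, XXXXX#)
  ε-move, top X: go to q1, push XX → (q1, 1, XXXXXX#)
  read 1, top X: go to q0, push ε → (q0, ε, XXXXX#)
  ε-move, top X: go to q1, push XX → (q1, ε, XXXXXX#)
All input consumed; M is in state q1.

q1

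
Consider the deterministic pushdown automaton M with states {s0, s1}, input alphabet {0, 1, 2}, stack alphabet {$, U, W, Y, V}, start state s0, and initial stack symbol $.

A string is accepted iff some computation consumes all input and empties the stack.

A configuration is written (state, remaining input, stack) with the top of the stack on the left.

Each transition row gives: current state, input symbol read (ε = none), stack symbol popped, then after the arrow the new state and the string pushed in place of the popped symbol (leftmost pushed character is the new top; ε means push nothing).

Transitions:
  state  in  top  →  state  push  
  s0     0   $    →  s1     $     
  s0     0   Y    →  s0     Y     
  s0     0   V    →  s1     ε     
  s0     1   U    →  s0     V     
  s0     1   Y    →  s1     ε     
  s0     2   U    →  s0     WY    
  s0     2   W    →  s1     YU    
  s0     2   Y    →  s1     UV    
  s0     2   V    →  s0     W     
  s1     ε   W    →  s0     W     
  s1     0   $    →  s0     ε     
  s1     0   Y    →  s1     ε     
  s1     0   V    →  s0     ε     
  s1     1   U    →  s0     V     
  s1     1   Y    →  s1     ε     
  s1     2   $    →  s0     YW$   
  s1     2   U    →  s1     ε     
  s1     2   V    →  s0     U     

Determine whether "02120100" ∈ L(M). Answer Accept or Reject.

(s0, 02120100, $)
  read 0, top $: go to s1, push $ → (s1, 2120100, $)
  read 2, top $: go to s0, push YW$ → (s0, 120100, YW$)
  read 1, top Y: go to s1, push ε → (s1, 20100, W$)
  ε-move, top W: go to s0, push W → (s0, 20100, W$)
  read 2, top W: go to s1, push YU → (s1, 0100, YU$)
  read 0, top Y: go to s1, push ε → (s1, 100, U$)
  read 1, top U: go to s0, push V → (s0, 00, V$)
  read 0, top V: go to s1, push ε → (s1, 0, $)
  read 0, top $: go to s0, push ε → (s0, ε, ε)
All input consumed and the stack is empty.

Accept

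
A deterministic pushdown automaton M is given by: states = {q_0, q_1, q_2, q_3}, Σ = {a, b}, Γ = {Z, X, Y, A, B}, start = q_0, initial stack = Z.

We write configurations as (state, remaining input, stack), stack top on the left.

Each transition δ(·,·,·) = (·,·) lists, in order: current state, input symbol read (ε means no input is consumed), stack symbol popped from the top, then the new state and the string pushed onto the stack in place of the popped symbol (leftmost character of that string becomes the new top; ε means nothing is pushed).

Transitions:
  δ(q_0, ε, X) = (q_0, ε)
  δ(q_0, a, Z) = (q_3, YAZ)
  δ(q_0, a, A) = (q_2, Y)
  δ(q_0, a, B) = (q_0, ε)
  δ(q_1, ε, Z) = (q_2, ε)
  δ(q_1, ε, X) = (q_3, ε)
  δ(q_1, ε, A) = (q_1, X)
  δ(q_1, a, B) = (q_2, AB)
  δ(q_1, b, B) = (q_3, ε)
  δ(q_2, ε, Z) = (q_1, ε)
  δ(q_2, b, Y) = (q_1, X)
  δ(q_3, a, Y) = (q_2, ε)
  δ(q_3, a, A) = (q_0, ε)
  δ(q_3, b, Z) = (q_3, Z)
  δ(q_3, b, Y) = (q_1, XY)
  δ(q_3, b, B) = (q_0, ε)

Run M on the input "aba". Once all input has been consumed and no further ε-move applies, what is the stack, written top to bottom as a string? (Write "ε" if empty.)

(q_0, aba, Z)
  read a, top Z: go to q_3, push YAZ → (q_3, ba, YAZ)
  read b, top Y: go to q_1, push XY → (q_1, a, XYAZ)
  ε-move, top X: go to q_3, push ε → (q_3, a, YAZ)
  read a, top Y: go to q_2, push ε → (q_2, ε, AZ)
All input consumed in state q_2 with stack AZ.

AZ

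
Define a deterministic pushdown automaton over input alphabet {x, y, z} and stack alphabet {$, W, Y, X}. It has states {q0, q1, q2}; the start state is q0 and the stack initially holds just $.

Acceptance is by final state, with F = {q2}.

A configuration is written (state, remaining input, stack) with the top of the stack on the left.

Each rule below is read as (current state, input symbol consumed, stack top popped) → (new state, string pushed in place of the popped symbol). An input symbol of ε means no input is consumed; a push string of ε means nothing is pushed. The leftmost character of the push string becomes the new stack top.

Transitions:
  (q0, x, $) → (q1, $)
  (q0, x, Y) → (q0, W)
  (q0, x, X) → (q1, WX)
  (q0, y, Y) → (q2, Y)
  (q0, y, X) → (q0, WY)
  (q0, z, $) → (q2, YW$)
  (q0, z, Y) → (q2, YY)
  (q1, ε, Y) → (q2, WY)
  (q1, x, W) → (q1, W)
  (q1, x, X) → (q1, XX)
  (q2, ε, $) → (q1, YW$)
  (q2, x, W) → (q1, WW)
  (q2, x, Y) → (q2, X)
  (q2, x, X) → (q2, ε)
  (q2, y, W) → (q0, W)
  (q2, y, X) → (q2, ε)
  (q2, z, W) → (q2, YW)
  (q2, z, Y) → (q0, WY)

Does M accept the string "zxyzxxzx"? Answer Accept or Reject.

Accept

(q0, zxyzxxzx, $)
  read z, top $: go to q2, push YW$ → (q2, xyzxxzx, YW$)
  read x, top Y: go to q2, push X → (q2, yzxxzx, XW$)
  read y, top X: go to q2, push ε → (q2, zxxzx, W$)
  read z, top W: go to q2, push YW → (q2, xxzx, YW$)
  read x, top Y: go to q2, push X → (q2, xzx, XW$)
  read x, top X: go to q2, push ε → (q2, zx, W$)
  read z, top W: go to q2, push YW → (q2, x, YW$)
  read x, top Y: go to q2, push X → (q2, ε, XW$)
All input consumed; state q2 ∈ F.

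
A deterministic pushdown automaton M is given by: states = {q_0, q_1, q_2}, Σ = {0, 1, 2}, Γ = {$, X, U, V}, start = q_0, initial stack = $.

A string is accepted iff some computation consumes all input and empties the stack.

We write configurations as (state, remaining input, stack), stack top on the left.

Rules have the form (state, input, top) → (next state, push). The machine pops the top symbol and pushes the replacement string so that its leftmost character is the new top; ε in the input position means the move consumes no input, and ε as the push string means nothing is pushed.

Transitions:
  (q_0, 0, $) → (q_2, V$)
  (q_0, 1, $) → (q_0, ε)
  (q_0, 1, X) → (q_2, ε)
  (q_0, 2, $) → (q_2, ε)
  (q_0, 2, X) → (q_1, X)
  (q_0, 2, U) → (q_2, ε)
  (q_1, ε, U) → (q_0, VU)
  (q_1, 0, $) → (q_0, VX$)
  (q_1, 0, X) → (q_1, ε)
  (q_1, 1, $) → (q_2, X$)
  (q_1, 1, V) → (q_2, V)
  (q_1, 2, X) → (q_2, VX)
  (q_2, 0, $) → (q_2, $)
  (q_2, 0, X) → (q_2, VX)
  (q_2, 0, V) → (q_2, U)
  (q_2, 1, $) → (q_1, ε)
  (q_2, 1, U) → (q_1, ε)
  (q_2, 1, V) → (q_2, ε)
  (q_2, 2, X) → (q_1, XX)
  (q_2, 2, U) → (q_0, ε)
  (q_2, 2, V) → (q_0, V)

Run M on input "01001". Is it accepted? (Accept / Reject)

(q_0, 01001, $) ⊢ (q_2, 1001, V$) ⊢ (q_2, 001, $) ⊢ (q_2, 01, $) ⊢ (q_2, 1, $) ⊢ (q_1, ε, ε)
All input consumed and the stack is empty.

Accept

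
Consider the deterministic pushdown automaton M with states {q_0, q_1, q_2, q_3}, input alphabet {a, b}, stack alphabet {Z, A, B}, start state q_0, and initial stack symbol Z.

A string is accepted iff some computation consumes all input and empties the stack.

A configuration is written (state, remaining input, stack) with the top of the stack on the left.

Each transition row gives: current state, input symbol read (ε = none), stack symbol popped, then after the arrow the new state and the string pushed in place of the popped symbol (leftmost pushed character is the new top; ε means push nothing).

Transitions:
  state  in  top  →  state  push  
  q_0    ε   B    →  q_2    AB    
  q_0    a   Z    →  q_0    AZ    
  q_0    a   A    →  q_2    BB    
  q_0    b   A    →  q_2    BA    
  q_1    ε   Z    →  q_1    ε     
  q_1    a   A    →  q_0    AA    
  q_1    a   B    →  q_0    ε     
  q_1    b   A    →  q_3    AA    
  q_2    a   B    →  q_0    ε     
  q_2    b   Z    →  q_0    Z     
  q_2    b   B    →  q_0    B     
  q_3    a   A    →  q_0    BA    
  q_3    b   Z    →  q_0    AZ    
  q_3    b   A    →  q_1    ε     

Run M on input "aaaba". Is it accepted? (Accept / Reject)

(q_0, aaaba, Z) ⊢ (q_0, aaba, AZ) ⊢ (q_2, aba, BBZ) ⊢ (q_0, ba, BZ) ⊢ (q_2, ba, ABZ)
No transition applies at (q_2, ba, ABZ); input not fully consumed.

Reject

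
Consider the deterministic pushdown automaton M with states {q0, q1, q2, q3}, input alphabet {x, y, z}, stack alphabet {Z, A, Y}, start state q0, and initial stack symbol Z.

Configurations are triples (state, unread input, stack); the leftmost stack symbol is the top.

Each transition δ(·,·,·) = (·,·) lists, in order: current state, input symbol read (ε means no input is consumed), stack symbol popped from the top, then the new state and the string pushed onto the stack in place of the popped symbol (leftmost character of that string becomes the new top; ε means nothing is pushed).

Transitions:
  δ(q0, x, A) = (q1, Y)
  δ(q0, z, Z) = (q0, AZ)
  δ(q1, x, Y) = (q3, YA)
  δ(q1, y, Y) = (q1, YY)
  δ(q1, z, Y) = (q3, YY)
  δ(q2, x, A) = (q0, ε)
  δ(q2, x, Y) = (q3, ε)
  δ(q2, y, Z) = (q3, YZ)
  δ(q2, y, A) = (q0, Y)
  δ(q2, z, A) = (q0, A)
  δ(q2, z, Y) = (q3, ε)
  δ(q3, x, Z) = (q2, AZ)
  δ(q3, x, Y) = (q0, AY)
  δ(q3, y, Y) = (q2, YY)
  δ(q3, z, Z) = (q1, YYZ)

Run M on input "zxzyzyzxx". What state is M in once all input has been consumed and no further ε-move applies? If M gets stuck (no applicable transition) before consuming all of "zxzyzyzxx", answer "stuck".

(q0, zxzyzyzxx, Z)
  read z, top Z: go to q0, push AZ → (q0, xzyzyzxx, AZ)
  read x, top A: go to q1, push Y → (q1, zyzyzxx, YZ)
  read z, top Y: go to q3, push YY → (q3, yzyzxx, YYZ)
  read y, top Y: go to q2, push YY → (q2, zyzxx, YYYZ)
  read z, top Y: go to q3, push ε → (q3, yzxx, YYZ)
  read y, top Y: go to q2, push YY → (q2, zxx, YYYZ)
  read z, top Y: go to q3, push ε → (q3, xx, YYZ)
  read x, top Y: go to q0, push AY → (q0, x, AYYZ)
  read x, top A: go to q1, push Y → (q1, ε, YYYZ)
All input consumed; M is in state q1.

q1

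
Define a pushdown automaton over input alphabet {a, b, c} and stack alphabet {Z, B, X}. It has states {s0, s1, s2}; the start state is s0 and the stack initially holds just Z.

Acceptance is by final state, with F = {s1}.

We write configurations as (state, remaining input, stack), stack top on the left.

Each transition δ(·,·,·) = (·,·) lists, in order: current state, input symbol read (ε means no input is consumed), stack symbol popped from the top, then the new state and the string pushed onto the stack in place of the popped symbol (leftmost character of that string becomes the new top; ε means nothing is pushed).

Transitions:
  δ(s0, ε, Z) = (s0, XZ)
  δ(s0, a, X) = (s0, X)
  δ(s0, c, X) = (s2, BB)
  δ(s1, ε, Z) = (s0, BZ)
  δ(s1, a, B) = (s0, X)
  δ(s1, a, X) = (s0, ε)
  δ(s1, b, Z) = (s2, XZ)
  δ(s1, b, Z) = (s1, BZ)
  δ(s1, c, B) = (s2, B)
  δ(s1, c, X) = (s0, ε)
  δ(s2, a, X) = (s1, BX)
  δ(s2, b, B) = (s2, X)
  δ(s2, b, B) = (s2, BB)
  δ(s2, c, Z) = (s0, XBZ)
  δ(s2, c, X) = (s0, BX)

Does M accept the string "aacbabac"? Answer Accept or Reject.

No computation consumes all input and reaches a final state.

Reject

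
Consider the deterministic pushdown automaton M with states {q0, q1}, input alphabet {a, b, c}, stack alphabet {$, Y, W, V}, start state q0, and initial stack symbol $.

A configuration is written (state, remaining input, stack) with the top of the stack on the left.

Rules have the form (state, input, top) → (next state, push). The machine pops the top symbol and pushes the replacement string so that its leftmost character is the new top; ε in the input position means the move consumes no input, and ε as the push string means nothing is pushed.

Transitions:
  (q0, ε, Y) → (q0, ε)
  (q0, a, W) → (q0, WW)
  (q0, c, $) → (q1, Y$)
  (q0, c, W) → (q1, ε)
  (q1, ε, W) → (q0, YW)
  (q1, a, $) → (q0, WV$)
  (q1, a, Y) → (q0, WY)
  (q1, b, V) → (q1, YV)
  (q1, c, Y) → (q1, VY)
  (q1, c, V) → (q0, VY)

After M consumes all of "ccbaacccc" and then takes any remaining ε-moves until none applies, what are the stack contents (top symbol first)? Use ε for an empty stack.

VYYVY$

(q0, ccbaacccc, $) ⊢ (q1, cbaacccc, Y$) ⊢ (q1, baacccc, VY$) ⊢ (q1, aacccc, YVY$) ⊢ (q0, acccc, WYVY$) ⊢ (q0, cccc, WWYVY$) ⊢ (q1, ccc, WYVY$) ⊢ (q0, ccc, YWYVY$) ⊢ (q0, ccc, WYVY$) ⊢ (q1, cc, YVY$) ⊢ (q1, c, VYVY$) ⊢ (q0, ε, VYYVY$)
All input consumed in state q0 with stack VYYVY$.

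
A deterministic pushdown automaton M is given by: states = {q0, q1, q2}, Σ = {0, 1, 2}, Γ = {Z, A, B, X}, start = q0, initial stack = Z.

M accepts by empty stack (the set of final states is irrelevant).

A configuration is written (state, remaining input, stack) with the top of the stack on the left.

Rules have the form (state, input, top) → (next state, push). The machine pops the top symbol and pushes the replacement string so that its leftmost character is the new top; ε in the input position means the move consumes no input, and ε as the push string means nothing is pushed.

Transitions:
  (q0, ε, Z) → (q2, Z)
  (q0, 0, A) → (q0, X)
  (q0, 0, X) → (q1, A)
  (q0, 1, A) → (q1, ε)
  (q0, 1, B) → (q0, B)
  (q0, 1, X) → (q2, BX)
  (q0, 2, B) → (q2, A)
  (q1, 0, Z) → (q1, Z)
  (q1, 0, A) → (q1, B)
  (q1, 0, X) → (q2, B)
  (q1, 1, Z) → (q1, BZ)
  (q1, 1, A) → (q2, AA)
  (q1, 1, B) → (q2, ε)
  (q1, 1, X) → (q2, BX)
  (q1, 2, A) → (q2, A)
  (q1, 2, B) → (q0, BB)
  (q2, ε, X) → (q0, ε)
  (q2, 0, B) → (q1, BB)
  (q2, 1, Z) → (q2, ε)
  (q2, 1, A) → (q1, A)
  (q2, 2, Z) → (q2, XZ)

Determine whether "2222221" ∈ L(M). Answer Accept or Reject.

(q0, 2222221, Z) ⊢ (q2, 2222221, Z) ⊢ (q2, 222221, XZ) ⊢ (q0, 222221, Z) ⊢ (q2, 222221, Z) ⊢ (q2, 22221, XZ) ⊢ (q0, 22221, Z) ⊢ (q2, 22221, Z) ⊢ (q2, 2221, XZ) ⊢ (q0, 2221, Z) ⊢ (q2, 2221, Z) ⊢ (q2, 221, XZ) ⊢ (q0, 221, Z) ⊢ (q2, 221, Z) ⊢ (q2, 21, XZ) ⊢ (q0, 21, Z) ⊢ (q2, 21, Z) ⊢ (q2, 1, XZ) ⊢ (q0, 1, Z) ⊢ (q2, 1, Z) ⊢ (q2, ε, ε)
All input consumed and the stack is empty.

Accept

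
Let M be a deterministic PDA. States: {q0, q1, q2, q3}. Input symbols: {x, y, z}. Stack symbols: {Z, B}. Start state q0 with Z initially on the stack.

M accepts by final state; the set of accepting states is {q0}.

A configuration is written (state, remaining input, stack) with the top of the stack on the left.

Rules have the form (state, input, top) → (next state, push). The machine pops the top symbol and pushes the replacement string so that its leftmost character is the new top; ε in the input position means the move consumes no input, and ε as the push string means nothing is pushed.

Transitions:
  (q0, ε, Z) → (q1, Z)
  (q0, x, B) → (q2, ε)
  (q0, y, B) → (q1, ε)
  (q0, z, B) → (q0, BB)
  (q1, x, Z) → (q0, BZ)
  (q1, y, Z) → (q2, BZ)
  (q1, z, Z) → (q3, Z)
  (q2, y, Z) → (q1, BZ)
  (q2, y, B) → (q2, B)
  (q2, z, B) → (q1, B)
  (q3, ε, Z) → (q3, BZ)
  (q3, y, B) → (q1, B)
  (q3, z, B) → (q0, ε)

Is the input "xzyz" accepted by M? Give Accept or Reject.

(q0, xzyz, Z)
  ε-move, top Z: go to q1, push Z → (q1, xzyz, Z)
  read x, top Z: go to q0, push BZ → (q0, zyz, BZ)
  read z, top B: go to q0, push BB → (q0, yz, BBZ)
  read y, top B: go to q1, push ε → (q1, z, BZ)
No transition applies at (q1, z, BZ); input not fully consumed.

Reject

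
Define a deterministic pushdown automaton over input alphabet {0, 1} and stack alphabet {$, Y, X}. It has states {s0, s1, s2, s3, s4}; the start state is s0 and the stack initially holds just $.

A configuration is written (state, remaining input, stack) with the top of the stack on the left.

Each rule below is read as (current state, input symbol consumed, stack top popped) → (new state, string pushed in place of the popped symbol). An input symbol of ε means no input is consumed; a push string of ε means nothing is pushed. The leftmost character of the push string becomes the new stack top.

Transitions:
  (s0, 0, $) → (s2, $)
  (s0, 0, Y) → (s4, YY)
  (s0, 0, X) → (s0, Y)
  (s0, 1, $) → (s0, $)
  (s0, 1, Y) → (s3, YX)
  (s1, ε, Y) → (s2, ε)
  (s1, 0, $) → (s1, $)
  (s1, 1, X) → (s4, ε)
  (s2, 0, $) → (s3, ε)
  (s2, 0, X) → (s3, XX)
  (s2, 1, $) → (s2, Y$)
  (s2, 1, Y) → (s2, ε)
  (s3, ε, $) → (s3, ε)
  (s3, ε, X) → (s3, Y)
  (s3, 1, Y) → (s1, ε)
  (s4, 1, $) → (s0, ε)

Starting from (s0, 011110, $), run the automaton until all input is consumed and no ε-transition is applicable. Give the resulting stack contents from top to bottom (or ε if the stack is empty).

ε

(s0, 011110, $) ⊢ (s2, 11110, $) ⊢ (s2, 1110, Y$) ⊢ (s2, 110, $) ⊢ (s2, 10, Y$) ⊢ (s2, 0, $) ⊢ (s3, ε, ε)
All input consumed in state s3 with stack ε.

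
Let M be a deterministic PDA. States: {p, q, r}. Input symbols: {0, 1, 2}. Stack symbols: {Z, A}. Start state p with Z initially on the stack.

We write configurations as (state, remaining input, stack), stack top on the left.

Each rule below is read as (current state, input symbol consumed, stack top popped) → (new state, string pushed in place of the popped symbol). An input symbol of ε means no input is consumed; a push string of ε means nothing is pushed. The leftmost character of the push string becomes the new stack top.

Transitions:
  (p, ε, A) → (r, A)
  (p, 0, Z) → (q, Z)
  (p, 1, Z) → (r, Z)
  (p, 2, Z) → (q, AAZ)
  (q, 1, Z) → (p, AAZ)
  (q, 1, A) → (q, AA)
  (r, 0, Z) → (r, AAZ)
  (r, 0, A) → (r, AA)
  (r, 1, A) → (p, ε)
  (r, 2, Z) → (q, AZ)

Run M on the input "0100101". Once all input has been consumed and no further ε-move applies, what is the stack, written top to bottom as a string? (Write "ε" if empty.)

AAAZ

(p, 0100101, Z) ⊢ (q, 100101, Z) ⊢ (p, 00101, AAZ) ⊢ (r, 00101, AAZ) ⊢ (r, 0101, AAAZ) ⊢ (r, 101, AAAAZ) ⊢ (p, 01, AAAZ) ⊢ (r, 01, AAAZ) ⊢ (r, 1, AAAAZ) ⊢ (p, ε, AAAZ) ⊢ (r, ε, AAAZ)
All input consumed in state r with stack AAAZ.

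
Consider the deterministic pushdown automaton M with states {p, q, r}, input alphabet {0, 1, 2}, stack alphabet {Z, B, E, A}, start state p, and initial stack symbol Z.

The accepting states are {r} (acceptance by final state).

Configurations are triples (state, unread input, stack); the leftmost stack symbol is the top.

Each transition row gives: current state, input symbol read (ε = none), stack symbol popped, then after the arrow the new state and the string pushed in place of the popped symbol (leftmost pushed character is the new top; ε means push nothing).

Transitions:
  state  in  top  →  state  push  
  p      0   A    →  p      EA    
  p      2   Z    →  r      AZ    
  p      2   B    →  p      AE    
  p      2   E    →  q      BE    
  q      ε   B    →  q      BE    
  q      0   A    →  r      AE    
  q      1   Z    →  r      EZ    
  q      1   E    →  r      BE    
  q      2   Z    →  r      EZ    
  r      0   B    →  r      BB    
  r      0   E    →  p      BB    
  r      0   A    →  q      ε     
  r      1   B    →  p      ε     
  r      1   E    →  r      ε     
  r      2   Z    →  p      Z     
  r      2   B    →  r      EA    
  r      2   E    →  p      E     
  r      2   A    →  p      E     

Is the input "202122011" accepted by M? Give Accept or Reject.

(p, 202122011, Z)
  read 2, top Z: go to r, push AZ → (r, 02122011, AZ)
  read 0, top A: go to q, push ε → (q, 2122011, Z)
  read 2, top Z: go to r, push EZ → (r, 122011, EZ)
  read 1, top E: go to r, push ε → (r, 22011, Z)
  read 2, top Z: go to p, push Z → (p, 2011, Z)
  read 2, top Z: go to r, push AZ → (r, 011, AZ)
  read 0, top A: go to q, push ε → (q, 11, Z)
  read 1, top Z: go to r, push EZ → (r, 1, EZ)
  read 1, top E: go to r, push ε → (r, ε, Z)
All input consumed; state r ∈ F.

Accept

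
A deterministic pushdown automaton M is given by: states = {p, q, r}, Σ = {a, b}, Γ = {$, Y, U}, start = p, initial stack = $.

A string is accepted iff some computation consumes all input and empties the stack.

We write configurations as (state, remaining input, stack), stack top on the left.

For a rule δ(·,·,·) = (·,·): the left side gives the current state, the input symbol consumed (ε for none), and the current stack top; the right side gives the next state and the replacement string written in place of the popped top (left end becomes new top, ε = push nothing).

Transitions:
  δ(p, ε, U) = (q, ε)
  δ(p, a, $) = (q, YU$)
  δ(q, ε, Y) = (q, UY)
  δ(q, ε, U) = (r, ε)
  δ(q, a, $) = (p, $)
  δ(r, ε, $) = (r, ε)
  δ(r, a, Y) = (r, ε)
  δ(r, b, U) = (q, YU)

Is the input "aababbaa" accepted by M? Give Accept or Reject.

Reject

(p, aababbaa, $) ⊢ (q, ababbaa, YU$) ⊢ (q, ababbaa, UYU$) ⊢ (r, ababbaa, YU$) ⊢ (r, babbaa, U$) ⊢ (q, abbaa, YU$) ⊢ (q, abbaa, UYU$) ⊢ (r, abbaa, YU$) ⊢ (r, bbaa, U$) ⊢ (q, baa, YU$) ⊢ (q, baa, UYU$) ⊢ (r, baa, YU$)
No transition applies at (r, baa, YU$); input not fully consumed.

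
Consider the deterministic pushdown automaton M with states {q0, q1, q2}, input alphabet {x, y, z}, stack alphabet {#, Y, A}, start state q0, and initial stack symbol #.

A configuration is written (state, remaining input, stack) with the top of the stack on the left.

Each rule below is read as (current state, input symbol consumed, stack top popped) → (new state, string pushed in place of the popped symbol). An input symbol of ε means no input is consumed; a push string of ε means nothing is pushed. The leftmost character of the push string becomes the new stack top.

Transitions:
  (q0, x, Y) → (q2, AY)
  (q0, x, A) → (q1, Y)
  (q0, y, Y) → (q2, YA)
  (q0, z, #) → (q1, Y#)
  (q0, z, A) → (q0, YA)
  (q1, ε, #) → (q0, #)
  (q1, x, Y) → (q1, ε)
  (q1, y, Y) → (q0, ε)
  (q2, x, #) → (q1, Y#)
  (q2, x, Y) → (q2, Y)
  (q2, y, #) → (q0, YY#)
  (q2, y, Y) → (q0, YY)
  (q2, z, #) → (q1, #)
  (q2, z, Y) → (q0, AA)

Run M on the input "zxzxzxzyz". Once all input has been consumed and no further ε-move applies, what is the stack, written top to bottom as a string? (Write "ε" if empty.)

Y#

(q0, zxzxzxzyz, #)
  read z, top #: go to q1, push Y# → (q1, xzxzxzyz, Y#)
  read x, top Y: go to q1, push ε → (q1, zxzxzyz, #)
  ε-move, top #: go to q0, push # → (q0, zxzxzyz, #)
  read z, top #: go to q1, push Y# → (q1, xzxzyz, Y#)
  read x, top Y: go to q1, push ε → (q1, zxzyz, #)
  ε-move, top #: go to q0, push # → (q0, zxzyz, #)
  read z, top #: go to q1, push Y# → (q1, xzyz, Y#)
  read x, top Y: go to q1, push ε → (q1, zyz, #)
  ε-move, top #: go to q0, push # → (q0, zyz, #)
  read z, top #: go to q1, push Y# → (q1, yz, Y#)
  read y, top Y: go to q0, push ε → (q0, z, #)
  read z, top #: go to q1, push Y# → (q1, ε, Y#)
All input consumed in state q1 with stack Y#.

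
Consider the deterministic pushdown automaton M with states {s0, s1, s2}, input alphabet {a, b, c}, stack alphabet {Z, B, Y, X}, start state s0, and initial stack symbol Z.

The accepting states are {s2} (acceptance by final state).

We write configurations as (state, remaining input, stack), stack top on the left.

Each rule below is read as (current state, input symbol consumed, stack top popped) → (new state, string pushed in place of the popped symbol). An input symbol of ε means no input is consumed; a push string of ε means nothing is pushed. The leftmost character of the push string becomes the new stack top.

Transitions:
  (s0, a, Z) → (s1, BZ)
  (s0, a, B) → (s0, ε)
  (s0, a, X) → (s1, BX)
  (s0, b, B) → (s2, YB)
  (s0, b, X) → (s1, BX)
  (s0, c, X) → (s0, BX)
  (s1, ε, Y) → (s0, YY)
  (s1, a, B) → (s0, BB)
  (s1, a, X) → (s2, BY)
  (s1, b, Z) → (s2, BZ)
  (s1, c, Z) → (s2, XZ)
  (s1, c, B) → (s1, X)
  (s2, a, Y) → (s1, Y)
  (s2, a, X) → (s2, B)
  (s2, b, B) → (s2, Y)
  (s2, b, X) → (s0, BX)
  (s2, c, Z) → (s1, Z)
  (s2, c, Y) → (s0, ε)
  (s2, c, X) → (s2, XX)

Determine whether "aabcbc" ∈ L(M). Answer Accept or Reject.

(s0, aabcbc, Z)
  read a, top Z: go to s1, push BZ → (s1, abcbc, BZ)
  read a, top B: go to s0, push BB → (s0, bcbc, BBZ)
  read b, top B: go to s2, push YB → (s2, cbc, YBBZ)
  read c, top Y: go to s0, push ε → (s0, bc, BBZ)
  read b, top B: go to s2, push YB → (s2, c, YBBZ)
  read c, top Y: go to s0, push ε → (s0, ε, BBZ)
All input consumed; state s0 ∉ F and no further ε-move applies.

Reject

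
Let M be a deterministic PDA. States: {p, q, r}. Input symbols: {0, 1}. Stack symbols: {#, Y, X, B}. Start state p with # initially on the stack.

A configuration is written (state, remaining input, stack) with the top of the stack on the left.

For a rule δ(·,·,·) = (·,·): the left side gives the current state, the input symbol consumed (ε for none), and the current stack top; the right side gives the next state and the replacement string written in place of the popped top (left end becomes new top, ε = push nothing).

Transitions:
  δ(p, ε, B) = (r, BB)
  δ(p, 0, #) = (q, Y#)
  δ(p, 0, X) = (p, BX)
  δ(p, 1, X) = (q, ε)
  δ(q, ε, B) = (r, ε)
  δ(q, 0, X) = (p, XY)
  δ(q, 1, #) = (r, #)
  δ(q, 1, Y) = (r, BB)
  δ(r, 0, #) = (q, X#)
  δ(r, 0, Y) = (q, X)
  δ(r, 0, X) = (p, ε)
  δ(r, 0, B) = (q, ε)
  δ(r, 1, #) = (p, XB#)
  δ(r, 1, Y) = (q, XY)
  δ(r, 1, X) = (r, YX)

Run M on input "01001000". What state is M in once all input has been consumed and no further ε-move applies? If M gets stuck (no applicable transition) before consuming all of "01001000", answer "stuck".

stuck

(p, 01001000, #) ⊢ (q, 1001000, Y#) ⊢ (r, 001000, BB#) ⊢ (q, 01000, B#) ⊢ (r, 01000, #) ⊢ (q, 1000, X#)
No transition for (q, 1, top X); M blocks with input 1000 remaining.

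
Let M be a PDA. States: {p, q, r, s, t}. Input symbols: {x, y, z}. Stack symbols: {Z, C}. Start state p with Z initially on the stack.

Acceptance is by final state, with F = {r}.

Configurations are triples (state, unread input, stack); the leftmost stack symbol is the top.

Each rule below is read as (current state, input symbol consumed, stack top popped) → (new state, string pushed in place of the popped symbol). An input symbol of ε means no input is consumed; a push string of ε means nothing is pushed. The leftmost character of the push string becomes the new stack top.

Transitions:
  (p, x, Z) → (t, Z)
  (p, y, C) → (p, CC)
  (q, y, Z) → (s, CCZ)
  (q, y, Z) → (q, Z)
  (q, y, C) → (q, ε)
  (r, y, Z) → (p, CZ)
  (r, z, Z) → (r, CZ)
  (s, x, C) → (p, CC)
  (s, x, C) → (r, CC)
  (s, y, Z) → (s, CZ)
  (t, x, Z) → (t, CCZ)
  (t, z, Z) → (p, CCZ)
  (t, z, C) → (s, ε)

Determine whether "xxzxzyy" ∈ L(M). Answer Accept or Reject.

Reject

No computation consumes all input and reaches a final state.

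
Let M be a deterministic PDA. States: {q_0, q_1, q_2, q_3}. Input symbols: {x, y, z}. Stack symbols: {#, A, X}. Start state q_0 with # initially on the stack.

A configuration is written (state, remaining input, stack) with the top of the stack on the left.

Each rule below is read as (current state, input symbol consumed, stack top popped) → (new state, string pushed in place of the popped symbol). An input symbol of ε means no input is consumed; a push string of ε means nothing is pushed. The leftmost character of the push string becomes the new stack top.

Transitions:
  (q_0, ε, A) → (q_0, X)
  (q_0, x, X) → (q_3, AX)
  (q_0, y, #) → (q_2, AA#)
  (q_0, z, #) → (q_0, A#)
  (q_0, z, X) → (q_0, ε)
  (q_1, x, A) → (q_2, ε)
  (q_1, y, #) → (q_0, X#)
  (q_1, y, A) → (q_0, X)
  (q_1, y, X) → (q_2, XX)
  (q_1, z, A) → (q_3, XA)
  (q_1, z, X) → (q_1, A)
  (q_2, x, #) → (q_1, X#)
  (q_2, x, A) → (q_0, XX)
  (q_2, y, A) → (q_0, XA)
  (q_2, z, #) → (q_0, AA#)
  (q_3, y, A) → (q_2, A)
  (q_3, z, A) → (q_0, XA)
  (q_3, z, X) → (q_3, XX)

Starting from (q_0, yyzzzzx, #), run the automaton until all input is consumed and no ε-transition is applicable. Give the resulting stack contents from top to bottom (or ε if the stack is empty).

(q_0, yyzzzzx, #) ⊢ (q_2, yzzzzx, AA#) ⊢ (q_0, zzzzx, XAA#) ⊢ (q_0, zzzx, AA#) ⊢ (q_0, zzzx, XA#) ⊢ (q_0, zzx, A#) ⊢ (q_0, zzx, X#) ⊢ (q_0, zx, #) ⊢ (q_0, x, A#) ⊢ (q_0, x, X#) ⊢ (q_3, ε, AX#)
All input consumed in state q_3 with stack AX#.

AX#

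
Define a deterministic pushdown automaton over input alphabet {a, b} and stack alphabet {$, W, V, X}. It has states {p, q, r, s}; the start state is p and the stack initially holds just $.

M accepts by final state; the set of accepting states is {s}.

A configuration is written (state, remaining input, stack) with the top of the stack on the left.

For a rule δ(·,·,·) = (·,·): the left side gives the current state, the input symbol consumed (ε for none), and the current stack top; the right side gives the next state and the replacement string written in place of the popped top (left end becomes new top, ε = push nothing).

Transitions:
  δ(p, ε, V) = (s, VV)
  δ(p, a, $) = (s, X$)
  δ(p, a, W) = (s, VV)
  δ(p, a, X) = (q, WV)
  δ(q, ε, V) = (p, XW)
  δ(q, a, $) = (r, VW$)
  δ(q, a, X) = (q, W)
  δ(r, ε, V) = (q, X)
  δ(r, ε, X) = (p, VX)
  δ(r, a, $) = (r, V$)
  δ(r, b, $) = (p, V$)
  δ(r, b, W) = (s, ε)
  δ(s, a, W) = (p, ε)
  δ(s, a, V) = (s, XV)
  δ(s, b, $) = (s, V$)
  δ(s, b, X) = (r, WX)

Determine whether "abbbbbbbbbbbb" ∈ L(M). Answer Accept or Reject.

Accept

(p, abbbbbbbbbbbb, $)
  read a, top $: go to s, push X$ → (s, bbbbbbbbbbbb, X$)
  read b, top X: go to r, push WX → (r, bbbbbbbbbbb, WX$)
  read b, top W: go to s, push ε → (s, bbbbbbbbbb, X$)
  read b, top X: go to r, push WX → (r, bbbbbbbbb, WX$)
  read b, top W: go to s, push ε → (s, bbbbbbbb, X$)
  read b, top X: go to r, push WX → (r, bbbbbbb, WX$)
  read b, top W: go to s, push ε → (s, bbbbbb, X$)
  read b, top X: go to r, push WX → (r, bbbbb, WX$)
  read b, top W: go to s, push ε → (s, bbbb, X$)
  read b, top X: go to r, push WX → (r, bbb, WX$)
  read b, top W: go to s, push ε → (s, bb, X$)
  read b, top X: go to r, push WX → (r, b, WX$)
  read b, top W: go to s, push ε → (s, ε, X$)
All input consumed; state s ∈ F.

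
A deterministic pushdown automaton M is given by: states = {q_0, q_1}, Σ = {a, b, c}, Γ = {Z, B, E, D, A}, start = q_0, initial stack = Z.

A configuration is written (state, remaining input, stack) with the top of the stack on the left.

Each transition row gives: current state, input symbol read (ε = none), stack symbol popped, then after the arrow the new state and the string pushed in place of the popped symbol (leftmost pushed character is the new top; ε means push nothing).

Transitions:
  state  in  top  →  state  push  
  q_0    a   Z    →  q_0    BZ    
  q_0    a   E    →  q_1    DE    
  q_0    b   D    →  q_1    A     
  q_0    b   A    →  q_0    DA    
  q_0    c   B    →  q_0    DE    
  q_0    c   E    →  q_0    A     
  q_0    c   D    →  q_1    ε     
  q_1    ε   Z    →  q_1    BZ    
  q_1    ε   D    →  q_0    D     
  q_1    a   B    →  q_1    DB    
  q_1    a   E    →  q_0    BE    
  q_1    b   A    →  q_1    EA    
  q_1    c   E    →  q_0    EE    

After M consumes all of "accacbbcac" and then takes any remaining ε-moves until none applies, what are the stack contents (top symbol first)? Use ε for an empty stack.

(q_0, accacbbcac, Z)
  read a, top Z: go to q_0, push BZ → (q_0, ccacbbcac, BZ)
  read c, top B: go to q_0, push DE → (q_0, cacbbcac, DEZ)
  read c, top D: go to q_1, push ε → (q_1, acbbcac, EZ)
  read a, top E: go to q_0, push BE → (q_0, cbbcac, BEZ)
  read c, top B: go to q_0, push DE → (q_0, bbcac, DEEZ)
  read b, top D: go to q_1, push A → (q_1, bcac, AEEZ)
  read b, top A: go to q_1, push EA → (q_1, cac, EAEEZ)
  read c, top E: go to q_0, push EE → (q_0, ac, EEAEEZ)
  read a, top E: go to q_1, push DE → (q_1, c, DEEAEEZ)
  ε-move, top D: go to q_0, push D → (q_0, c, DEEAEEZ)
  read c, top D: go to q_1, push ε → (q_1, ε, EEAEEZ)
All input consumed in state q_1 with stack EEAEEZ.

EEAEEZ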